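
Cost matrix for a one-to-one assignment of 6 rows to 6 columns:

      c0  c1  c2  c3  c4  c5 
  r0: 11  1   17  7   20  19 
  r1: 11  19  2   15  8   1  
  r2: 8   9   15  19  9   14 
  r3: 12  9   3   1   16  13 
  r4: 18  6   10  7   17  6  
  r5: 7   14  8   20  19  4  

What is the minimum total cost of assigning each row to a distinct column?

Minimum assignment cost: 26

optimal assignment: row0→col1 (cost 1), row1→col2 (cost 2), row2→col4 (cost 9), row3→col3 (cost 1), row4→col5 (cost 6), row5→col0 (cost 7)
total = 1 + 2 + 9 + 1 + 6 + 7 = 26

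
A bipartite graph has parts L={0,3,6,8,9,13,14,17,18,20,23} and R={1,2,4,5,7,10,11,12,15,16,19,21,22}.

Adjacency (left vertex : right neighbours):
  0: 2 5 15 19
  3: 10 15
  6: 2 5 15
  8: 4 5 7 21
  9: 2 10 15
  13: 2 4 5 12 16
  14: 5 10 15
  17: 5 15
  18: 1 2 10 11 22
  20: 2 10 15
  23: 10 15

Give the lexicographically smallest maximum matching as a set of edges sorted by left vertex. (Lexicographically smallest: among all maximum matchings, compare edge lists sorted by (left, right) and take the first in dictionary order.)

|M| = 8 (so the lex-smallest maximum matching has 8 edges)
process left vertices in ascending order; for each, take the smallest-labelled available neighbour that still permits 8 edges overall, or leave it unmatched if none does
lex-smallest matching: {0-19, 3-10, 6-2, 8-4, 9-15, 13-12, 14-5, 18-1}

Lex-smallest maximum matching: {(0,19), (3,10), (6,2), (8,4), (9,15), (13,12), (14,5), (18,1)}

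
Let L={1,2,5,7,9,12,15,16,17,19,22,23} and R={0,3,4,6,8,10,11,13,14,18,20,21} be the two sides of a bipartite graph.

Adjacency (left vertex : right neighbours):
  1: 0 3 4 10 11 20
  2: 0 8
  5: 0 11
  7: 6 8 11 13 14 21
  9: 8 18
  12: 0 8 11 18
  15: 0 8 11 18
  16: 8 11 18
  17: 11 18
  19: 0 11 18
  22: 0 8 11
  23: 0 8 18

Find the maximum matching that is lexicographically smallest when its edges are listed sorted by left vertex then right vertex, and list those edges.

Lex-smallest maximum matching: {(1,3), (2,0), (5,11), (7,6), (9,8), (12,18)}

|M| = 6 (so the lex-smallest maximum matching has 6 edges)
process left vertices in ascending order; for each, take the smallest-labelled available neighbour that still permits 6 edges overall, or leave it unmatched if none does
lex-smallest matching: {1-3, 2-0, 5-11, 7-6, 9-8, 12-18}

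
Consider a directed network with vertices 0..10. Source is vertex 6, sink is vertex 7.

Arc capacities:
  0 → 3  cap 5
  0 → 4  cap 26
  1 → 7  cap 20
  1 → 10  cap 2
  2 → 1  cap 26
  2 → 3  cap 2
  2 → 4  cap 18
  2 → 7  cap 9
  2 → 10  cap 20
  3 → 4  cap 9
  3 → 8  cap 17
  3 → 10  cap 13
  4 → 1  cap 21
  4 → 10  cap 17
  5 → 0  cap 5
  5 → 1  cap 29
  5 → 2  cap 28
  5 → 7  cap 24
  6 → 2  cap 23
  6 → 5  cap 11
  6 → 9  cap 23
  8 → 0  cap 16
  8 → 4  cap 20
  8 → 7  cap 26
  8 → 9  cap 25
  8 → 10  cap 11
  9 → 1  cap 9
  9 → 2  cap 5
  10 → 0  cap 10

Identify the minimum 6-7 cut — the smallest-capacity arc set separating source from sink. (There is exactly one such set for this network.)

augment #1: 6→2→7 push 9
augment #2: 6→5→7 push 11
augment #3: 6→2→1→7 push 14
augment #4: 6→9→1→7 push 6
augment #5: 6→9→2→3→8→7 push 2
augment #6: 6→9→1→10→0→3→8→7 push 2
augment #7: 6→9→2→10→0→3→8→7 push 3
max flow = 47; residual-reachable set from 6 gives S-side
cut edges (S→T): {(0,3), (1,7), (2,3), (2,7), (6,5)} total cap 47

Min-cut arcs: {(0,3), (1,7), (2,3), (2,7), (6,5)} (total capacity 47)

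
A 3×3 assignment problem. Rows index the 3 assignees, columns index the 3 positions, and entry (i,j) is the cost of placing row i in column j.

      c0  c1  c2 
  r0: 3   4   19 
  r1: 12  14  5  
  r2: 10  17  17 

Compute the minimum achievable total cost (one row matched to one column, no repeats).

optimal assignment: row0→col1 (cost 4), row1→col2 (cost 5), row2→col0 (cost 10)
total = 4 + 5 + 10 = 19

Minimum assignment cost: 19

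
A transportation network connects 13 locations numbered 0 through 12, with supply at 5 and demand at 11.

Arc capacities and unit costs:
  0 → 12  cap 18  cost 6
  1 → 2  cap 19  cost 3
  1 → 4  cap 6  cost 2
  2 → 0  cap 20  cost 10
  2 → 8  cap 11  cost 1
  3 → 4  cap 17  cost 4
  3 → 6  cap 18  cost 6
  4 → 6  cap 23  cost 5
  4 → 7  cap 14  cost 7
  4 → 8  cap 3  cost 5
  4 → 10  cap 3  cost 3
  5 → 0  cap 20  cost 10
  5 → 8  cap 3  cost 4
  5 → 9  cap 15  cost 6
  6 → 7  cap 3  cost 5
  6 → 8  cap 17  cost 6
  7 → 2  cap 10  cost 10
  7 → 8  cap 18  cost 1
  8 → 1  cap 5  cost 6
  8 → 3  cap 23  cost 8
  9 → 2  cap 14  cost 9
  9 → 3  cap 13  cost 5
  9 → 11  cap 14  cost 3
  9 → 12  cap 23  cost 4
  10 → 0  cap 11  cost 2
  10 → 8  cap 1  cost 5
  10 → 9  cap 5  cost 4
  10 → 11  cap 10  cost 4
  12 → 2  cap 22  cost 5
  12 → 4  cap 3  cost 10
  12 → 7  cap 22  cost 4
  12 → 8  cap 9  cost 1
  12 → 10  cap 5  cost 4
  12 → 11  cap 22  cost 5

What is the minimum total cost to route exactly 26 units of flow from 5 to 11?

shortest-cost path #1: 5→9→11 push 14 @ unit cost 9 (adds 126)
shortest-cost path #2: 5→9→12→11 push 1 @ unit cost 15 (adds 15)
shortest-cost path #3: 5→8→1→4→10→11 push 3 @ unit cost 19 (adds 57)
shortest-cost path #4: 5→0→12→11 push 8 @ unit cost 21 (adds 168)
total cost = 366

Minimum cost for 26 units: 366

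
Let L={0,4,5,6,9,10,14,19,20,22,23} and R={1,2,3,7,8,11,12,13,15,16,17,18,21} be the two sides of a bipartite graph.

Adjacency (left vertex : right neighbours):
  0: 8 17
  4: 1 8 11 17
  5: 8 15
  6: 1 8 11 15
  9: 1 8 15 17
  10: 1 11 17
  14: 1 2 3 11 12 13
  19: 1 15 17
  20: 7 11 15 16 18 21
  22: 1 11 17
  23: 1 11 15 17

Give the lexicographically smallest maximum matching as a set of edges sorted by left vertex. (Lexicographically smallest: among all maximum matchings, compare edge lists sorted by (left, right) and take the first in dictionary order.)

|M| = 7 (so the lex-smallest maximum matching has 7 edges)
process left vertices in ascending order; for each, take the smallest-labelled available neighbour that still permits 7 edges overall, or leave it unmatched if none does
lex-smallest matching: {0-8, 4-1, 5-15, 6-11, 9-17, 14-2, 20-7}

Lex-smallest maximum matching: {(0,8), (4,1), (5,15), (6,11), (9,17), (14,2), (20,7)}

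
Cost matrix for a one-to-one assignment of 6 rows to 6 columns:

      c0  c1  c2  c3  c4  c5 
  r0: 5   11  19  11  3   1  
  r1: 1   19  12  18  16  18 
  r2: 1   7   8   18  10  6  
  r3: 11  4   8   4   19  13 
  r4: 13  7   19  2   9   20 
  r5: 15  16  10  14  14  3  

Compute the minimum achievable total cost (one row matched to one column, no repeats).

optimal assignment: row0→col4 (cost 3), row1→col0 (cost 1), row2→col2 (cost 8), row3→col1 (cost 4), row4→col3 (cost 2), row5→col5 (cost 3)
total = 3 + 1 + 8 + 4 + 2 + 3 = 21

Minimum assignment cost: 21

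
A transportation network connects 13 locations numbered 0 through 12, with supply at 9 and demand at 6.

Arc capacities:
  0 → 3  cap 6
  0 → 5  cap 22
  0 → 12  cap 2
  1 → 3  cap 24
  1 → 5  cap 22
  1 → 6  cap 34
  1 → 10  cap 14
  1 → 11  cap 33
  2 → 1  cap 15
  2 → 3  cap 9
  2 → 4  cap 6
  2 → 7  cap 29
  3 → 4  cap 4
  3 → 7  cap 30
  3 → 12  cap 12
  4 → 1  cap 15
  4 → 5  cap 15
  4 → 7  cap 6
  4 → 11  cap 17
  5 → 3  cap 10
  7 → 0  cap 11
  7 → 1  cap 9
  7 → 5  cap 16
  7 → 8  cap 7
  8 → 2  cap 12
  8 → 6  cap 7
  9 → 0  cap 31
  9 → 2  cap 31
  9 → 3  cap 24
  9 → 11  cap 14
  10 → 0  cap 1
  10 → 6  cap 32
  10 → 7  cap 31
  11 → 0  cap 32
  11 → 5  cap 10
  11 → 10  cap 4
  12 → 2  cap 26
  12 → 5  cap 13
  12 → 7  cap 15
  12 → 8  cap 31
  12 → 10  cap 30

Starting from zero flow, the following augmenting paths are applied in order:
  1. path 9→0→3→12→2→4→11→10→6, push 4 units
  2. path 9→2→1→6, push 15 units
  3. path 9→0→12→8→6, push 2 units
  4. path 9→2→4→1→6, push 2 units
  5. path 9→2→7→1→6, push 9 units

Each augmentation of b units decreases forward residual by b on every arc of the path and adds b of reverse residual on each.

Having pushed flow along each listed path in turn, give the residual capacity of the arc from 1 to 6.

Residual capacity of (1,6): 8

after path 1 (9→0→3→12→2→4→11→10→6, push 4): res(1,6)=34
after path 2 (9→2→1→6, push 15): res(1,6)=19
after path 3 (9→0→12→8→6, push 2): res(1,6)=19
after path 4 (9→2→4→1→6, push 2): res(1,6)=17
after path 5 (9→2→7→1→6, push 9): res(1,6)=8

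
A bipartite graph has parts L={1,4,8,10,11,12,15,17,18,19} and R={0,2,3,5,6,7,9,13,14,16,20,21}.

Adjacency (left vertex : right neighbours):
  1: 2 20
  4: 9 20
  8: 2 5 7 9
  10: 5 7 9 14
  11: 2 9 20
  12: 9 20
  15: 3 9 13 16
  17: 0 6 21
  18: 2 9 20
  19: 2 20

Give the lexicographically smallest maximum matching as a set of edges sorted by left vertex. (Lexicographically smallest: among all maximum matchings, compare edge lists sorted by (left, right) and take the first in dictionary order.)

Lex-smallest maximum matching: {(1,2), (4,9), (8,5), (10,7), (11,20), (15,3), (17,0)}

|M| = 7 (so the lex-smallest maximum matching has 7 edges)
process left vertices in ascending order; for each, take the smallest-labelled available neighbour that still permits 7 edges overall, or leave it unmatched if none does
lex-smallest matching: {1-2, 4-9, 8-5, 10-7, 11-20, 15-3, 17-0}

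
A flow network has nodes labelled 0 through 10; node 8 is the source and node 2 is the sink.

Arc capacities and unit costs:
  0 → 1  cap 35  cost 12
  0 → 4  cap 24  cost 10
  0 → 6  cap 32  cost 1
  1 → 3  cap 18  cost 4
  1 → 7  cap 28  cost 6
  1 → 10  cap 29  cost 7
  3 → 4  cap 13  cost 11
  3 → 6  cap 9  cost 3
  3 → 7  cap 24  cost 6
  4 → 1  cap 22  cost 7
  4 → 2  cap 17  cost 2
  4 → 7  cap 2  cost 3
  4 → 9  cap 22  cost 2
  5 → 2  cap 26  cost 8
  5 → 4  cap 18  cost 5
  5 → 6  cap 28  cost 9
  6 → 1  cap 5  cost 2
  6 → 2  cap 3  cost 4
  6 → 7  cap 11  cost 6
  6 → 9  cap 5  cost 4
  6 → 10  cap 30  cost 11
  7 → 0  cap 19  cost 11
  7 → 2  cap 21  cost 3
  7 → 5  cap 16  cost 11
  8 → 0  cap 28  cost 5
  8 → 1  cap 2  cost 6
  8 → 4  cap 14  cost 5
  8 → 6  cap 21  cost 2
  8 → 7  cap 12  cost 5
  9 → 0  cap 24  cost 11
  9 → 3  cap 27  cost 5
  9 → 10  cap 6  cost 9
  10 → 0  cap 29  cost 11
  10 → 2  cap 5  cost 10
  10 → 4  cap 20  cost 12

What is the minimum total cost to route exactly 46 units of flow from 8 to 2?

Minimum cost for 46 units: 467

shortest-cost path #1: 8→6→2 push 3 @ unit cost 6 (adds 18)
shortest-cost path #2: 8→4→2 push 14 @ unit cost 7 (adds 98)
shortest-cost path #3: 8→7→2 push 12 @ unit cost 8 (adds 96)
shortest-cost path #4: 8→6→7→2 push 9 @ unit cost 11 (adds 99)
shortest-cost path #5: 8→0→4→2 push 3 @ unit cost 17 (adds 51)
shortest-cost path #6: 8→6→1→10→2 push 5 @ unit cost 21 (adds 105)
total cost = 467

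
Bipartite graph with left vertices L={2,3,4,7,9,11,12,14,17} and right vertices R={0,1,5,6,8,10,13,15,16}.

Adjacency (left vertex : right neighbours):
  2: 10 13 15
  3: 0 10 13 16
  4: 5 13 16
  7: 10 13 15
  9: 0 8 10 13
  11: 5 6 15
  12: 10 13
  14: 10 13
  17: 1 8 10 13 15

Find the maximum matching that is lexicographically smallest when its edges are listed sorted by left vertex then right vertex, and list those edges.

Lex-smallest maximum matching: {(2,10), (3,0), (4,5), (7,15), (9,8), (11,6), (12,13), (17,1)}

|M| = 8 (so the lex-smallest maximum matching has 8 edges)
process left vertices in ascending order; for each, take the smallest-labelled available neighbour that still permits 8 edges overall, or leave it unmatched if none does
lex-smallest matching: {2-10, 3-0, 4-5, 7-15, 9-8, 11-6, 12-13, 17-1}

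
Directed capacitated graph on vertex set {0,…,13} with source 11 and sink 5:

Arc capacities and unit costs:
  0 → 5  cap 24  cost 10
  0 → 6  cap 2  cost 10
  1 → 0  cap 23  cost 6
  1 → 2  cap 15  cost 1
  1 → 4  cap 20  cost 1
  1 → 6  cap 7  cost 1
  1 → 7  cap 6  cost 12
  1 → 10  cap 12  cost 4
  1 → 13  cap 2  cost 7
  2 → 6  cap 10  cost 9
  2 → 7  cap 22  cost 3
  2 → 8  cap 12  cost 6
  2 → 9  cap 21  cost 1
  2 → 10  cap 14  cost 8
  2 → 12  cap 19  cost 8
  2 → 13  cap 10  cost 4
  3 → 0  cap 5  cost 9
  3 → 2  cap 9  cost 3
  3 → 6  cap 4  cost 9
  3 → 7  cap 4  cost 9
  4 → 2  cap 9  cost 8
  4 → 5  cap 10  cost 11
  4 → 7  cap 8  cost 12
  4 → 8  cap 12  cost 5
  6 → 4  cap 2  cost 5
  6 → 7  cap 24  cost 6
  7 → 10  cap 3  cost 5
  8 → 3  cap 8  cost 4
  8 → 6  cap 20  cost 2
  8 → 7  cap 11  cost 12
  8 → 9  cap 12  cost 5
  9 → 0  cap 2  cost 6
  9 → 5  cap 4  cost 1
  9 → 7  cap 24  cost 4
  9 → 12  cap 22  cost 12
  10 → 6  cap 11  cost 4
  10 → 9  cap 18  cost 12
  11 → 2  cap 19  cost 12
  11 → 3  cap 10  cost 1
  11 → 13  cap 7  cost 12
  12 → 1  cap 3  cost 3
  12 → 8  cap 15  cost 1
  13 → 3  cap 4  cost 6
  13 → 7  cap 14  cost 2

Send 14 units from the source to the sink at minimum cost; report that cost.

shortest-cost path #1: 11→3→2→9→5 push 4 @ unit cost 6 (adds 24)
shortest-cost path #2: 11→3→0→5 push 5 @ unit cost 20 (adds 100)
shortest-cost path #3: 11→3→2→9→0→5 push 1 @ unit cost 21 (adds 21)
shortest-cost path #4: 11→2→9→0→5 push 1 @ unit cost 29 (adds 29)
shortest-cost path #5: 11→2→3→6→4→5 push 2 @ unit cost 34 (adds 68)
shortest-cost path #6: 11→2→12→1→4→5 push 1 @ unit cost 35 (adds 35)
total cost = 277

Minimum cost for 14 units: 277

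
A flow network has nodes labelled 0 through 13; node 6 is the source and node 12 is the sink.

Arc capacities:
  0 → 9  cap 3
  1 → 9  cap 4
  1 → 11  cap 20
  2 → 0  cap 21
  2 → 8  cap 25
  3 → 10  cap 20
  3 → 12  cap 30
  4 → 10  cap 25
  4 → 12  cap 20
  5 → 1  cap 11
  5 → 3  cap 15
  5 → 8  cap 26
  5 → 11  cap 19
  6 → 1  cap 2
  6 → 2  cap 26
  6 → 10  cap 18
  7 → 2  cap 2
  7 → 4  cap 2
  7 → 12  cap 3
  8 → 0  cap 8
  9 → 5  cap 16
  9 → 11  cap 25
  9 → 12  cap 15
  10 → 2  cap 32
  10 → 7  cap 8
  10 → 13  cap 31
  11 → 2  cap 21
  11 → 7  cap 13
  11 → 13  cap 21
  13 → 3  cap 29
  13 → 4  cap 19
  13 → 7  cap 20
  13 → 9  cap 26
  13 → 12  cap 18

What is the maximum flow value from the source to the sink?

augment #1: 6→1→9→12 bottleneck 2, total now 2
augment #2: 6→10→7→12 bottleneck 3, total now 5
augment #3: 6→10→13→12 bottleneck 15, total now 20
augment #4: 6→2→0→9→12 bottleneck 3, total now 23

Maximum flow value: 23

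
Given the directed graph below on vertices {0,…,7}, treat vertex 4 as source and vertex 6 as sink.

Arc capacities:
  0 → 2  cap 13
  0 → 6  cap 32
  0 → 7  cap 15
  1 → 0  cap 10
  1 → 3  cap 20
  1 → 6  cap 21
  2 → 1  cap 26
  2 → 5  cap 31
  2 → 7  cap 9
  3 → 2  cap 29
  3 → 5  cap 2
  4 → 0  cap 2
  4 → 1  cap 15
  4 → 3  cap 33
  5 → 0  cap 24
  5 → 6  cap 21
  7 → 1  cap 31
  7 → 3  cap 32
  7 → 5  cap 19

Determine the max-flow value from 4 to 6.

augment #1: 4→0→6 bottleneck 2, total now 2
augment #2: 4→1→6 bottleneck 15, total now 17
augment #3: 4→3→5→6 bottleneck 2, total now 19
augment #4: 4→3→2→1→6 bottleneck 6, total now 25
augment #5: 4→3→2→5→6 bottleneck 19, total now 44
augment #6: 4→3→2→1→0→6 bottleneck 4, total now 48

Maximum flow value: 48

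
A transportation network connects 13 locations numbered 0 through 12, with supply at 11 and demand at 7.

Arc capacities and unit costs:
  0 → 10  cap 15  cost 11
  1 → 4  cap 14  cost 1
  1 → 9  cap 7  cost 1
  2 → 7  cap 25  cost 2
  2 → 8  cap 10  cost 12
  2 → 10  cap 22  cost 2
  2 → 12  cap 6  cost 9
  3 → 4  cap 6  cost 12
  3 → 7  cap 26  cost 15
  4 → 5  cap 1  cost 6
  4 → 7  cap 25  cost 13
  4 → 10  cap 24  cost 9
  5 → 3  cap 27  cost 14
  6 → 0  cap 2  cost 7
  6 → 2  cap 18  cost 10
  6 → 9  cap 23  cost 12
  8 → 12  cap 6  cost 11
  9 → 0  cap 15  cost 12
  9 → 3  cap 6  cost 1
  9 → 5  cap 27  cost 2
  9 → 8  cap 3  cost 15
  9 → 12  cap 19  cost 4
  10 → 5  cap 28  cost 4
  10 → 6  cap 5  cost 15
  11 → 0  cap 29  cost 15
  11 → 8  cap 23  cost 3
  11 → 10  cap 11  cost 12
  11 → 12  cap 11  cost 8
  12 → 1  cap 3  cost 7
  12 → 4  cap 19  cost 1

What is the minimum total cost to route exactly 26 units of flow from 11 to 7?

Minimum cost for 26 units: 785

shortest-cost path #1: 11→12→4→7 push 11 @ unit cost 22 (adds 242)
shortest-cost path #2: 11→8→12→4→7 push 6 @ unit cost 28 (adds 168)
shortest-cost path #3: 11→10→6→2→7 push 5 @ unit cost 39 (adds 195)
shortest-cost path #4: 11→10→5→3→7 push 4 @ unit cost 45 (adds 180)
total cost = 785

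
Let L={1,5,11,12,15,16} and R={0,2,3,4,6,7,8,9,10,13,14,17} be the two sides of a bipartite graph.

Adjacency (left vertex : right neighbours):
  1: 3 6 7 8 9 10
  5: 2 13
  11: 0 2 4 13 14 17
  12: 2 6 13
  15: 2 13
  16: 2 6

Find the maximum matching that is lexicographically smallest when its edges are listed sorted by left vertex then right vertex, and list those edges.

Lex-smallest maximum matching: {(1,3), (5,2), (11,0), (12,6), (15,13)}

|M| = 5 (so the lex-smallest maximum matching has 5 edges)
process left vertices in ascending order; for each, take the smallest-labelled available neighbour that still permits 5 edges overall, or leave it unmatched if none does
lex-smallest matching: {1-3, 5-2, 11-0, 12-6, 15-13}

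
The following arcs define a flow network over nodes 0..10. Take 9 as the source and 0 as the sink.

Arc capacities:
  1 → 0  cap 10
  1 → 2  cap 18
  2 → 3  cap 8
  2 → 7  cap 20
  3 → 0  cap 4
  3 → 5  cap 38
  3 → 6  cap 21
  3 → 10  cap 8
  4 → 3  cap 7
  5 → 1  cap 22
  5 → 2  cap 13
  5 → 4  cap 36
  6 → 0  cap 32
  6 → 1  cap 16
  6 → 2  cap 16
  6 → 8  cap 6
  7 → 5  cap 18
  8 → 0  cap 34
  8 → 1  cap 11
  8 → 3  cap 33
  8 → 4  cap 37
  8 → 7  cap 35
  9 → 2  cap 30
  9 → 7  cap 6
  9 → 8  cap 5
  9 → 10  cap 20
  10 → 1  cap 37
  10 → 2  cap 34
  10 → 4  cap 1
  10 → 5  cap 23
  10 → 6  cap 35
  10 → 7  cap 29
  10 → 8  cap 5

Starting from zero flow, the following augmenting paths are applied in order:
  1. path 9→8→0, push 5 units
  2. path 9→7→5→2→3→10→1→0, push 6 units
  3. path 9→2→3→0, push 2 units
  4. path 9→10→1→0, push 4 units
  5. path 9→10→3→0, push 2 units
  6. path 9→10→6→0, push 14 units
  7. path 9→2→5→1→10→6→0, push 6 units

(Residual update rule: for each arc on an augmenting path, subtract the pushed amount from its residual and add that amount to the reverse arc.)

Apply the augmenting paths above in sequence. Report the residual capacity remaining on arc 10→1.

after path 1 (9→8→0, push 5): res(10,1)=37
after path 2 (9→7→5→2→3→10→1→0, push 6): res(10,1)=31
after path 3 (9→2→3→0, push 2): res(10,1)=31
after path 4 (9→10→1→0, push 4): res(10,1)=27
after path 5 (9→10→3→0, push 2): res(10,1)=27
after path 6 (9→10→6→0, push 14): res(10,1)=27
after path 7 (9→2→5→1→10→6→0, push 6): res(10,1)=33

Residual capacity of (10,1): 33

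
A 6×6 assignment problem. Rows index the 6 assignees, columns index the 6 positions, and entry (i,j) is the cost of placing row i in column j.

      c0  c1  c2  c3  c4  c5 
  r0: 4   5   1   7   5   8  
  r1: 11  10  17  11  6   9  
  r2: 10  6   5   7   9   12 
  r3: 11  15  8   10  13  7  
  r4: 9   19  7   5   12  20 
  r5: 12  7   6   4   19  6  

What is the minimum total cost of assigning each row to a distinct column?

optimal assignment: row0→col2 (cost 1), row1→col4 (cost 6), row2→col1 (cost 6), row3→col5 (cost 7), row4→col0 (cost 9), row5→col3 (cost 4)
total = 1 + 6 + 6 + 7 + 9 + 4 = 33

Minimum assignment cost: 33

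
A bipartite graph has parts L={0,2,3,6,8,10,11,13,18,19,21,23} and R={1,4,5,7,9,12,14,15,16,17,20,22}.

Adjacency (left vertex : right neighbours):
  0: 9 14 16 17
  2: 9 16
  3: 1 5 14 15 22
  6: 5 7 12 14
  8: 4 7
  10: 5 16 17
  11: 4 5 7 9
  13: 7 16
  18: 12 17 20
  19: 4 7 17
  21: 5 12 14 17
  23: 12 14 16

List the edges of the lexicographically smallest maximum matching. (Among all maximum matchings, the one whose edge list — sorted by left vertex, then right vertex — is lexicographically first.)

|M| = 10 (so the lex-smallest maximum matching has 10 edges)
process left vertices in ascending order; for each, take the smallest-labelled available neighbour that still permits 10 edges overall, or leave it unmatched if none does
lex-smallest matching: {0-9, 2-16, 3-1, 6-5, 8-4, 10-17, 11-7, 18-20, 21-12, 23-14}

Lex-smallest maximum matching: {(0,9), (2,16), (3,1), (6,5), (8,4), (10,17), (11,7), (18,20), (21,12), (23,14)}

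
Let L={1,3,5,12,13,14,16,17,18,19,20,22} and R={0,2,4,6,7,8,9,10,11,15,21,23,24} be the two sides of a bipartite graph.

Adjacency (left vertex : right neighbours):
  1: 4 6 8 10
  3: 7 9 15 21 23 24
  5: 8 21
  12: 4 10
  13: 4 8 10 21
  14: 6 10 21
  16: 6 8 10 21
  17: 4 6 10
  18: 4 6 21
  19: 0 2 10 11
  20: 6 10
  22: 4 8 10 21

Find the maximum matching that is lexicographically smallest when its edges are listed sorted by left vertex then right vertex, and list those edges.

|M| = 7 (so the lex-smallest maximum matching has 7 edges)
process left vertices in ascending order; for each, take the smallest-labelled available neighbour that still permits 7 edges overall, or leave it unmatched if none does
lex-smallest matching: {1-4, 3-7, 5-8, 12-10, 13-21, 14-6, 19-0}

Lex-smallest maximum matching: {(1,4), (3,7), (5,8), (12,10), (13,21), (14,6), (19,0)}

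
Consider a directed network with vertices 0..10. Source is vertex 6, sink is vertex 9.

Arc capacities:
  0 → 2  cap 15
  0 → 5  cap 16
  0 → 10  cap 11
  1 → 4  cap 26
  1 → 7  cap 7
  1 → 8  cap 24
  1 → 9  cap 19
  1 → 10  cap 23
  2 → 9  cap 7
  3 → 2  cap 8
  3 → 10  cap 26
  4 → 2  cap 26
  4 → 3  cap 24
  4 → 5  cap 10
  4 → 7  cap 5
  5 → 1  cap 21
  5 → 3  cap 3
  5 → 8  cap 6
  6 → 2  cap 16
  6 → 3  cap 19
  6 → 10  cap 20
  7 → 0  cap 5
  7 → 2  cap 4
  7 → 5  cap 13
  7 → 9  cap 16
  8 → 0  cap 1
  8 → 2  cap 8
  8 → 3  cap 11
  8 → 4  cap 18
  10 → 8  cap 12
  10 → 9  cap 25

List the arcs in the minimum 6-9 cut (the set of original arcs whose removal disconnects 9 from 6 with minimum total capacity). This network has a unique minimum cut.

augment #1: 6→2→9 push 7
augment #2: 6→10→9 push 20
augment #3: 6→3→10→9 push 5
augment #4: 6→3→10→8→4→7→9 push 5
augment #5: 6→3→10→8→0→5→1→9 push 1
augment #6: 6→3→10→8→4→5→1→9 push 6
max flow = 44; residual-reachable set from 6 gives S-side
cut edges (S→T): {(2,9), (10,8), (10,9)} total cap 44

Min-cut arcs: {(2,9), (10,8), (10,9)} (total capacity 44)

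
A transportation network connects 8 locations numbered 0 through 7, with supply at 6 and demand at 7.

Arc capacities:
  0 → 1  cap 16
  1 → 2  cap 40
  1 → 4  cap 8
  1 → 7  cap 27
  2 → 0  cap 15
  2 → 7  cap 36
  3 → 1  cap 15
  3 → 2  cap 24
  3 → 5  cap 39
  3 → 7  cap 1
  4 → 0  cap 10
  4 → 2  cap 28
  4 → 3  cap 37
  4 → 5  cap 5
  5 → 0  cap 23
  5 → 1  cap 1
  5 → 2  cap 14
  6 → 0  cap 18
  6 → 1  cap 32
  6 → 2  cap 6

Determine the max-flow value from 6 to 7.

augment #1: 6→1→7 bottleneck 27, total now 27
augment #2: 6→2→7 bottleneck 6, total now 33
augment #3: 6→1→2→7 bottleneck 5, total now 38
augment #4: 6→0→1→2→7 bottleneck 16, total now 54

Maximum flow value: 54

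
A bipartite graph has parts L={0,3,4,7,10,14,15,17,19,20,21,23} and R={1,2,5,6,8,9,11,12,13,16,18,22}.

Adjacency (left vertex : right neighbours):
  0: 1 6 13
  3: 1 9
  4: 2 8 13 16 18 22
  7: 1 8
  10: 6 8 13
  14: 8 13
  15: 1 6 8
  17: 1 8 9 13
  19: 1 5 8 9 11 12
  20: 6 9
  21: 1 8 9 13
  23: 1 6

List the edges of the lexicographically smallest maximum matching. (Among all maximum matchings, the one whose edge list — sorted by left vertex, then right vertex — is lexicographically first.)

|M| = 7 (so the lex-smallest maximum matching has 7 edges)
process left vertices in ascending order; for each, take the smallest-labelled available neighbour that still permits 7 edges overall, or leave it unmatched if none does
lex-smallest matching: {0-1, 3-9, 4-2, 7-8, 10-6, 14-13, 19-5}

Lex-smallest maximum matching: {(0,1), (3,9), (4,2), (7,8), (10,6), (14,13), (19,5)}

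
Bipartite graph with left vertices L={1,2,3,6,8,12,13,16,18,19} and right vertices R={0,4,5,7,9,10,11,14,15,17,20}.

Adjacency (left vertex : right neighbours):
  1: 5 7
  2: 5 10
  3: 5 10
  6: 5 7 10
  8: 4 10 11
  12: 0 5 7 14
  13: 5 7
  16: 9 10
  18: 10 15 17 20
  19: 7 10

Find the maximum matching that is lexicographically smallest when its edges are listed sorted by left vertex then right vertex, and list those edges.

Lex-smallest maximum matching: {(1,5), (2,10), (6,7), (8,4), (12,0), (16,9), (18,15)}

|M| = 7 (so the lex-smallest maximum matching has 7 edges)
process left vertices in ascending order; for each, take the smallest-labelled available neighbour that still permits 7 edges overall, or leave it unmatched if none does
lex-smallest matching: {1-5, 2-10, 6-7, 8-4, 12-0, 16-9, 18-15}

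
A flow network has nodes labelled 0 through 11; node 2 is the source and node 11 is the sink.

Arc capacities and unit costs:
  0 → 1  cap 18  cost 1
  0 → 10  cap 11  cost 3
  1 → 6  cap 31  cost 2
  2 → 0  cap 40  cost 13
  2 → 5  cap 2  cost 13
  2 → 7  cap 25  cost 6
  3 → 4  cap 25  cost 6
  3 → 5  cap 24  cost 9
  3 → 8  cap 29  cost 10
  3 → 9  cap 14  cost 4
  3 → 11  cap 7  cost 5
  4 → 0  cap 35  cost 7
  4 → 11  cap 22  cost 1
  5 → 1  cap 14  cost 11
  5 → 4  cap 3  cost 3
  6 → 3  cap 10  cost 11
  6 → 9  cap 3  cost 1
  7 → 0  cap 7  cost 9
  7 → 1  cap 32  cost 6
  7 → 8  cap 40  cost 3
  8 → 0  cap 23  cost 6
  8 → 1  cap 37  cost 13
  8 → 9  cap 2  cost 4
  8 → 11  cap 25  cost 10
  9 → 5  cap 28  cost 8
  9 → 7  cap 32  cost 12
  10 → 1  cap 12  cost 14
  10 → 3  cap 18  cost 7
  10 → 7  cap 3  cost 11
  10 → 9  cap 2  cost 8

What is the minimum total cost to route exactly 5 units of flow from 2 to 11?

shortest-cost path #1: 2→5→4→11 push 2 @ unit cost 17 (adds 34)
shortest-cost path #2: 2→7→8→11 push 3 @ unit cost 19 (adds 57)
total cost = 91

Minimum cost for 5 units: 91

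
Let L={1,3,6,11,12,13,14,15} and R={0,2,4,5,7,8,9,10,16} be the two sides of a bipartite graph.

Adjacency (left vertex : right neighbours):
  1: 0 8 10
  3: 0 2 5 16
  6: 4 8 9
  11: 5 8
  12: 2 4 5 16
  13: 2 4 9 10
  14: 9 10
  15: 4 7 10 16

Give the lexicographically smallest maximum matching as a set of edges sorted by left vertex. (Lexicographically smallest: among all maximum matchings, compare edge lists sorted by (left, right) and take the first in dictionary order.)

|M| = 8 (so the lex-smallest maximum matching has 8 edges)
process left vertices in ascending order; for each, take the smallest-labelled available neighbour that still permits 8 edges overall, or leave it unmatched if none does
lex-smallest matching: {1-0, 3-2, 6-4, 11-5, 12-16, 13-9, 14-10, 15-7}

Lex-smallest maximum matching: {(1,0), (3,2), (6,4), (11,5), (12,16), (13,9), (14,10), (15,7)}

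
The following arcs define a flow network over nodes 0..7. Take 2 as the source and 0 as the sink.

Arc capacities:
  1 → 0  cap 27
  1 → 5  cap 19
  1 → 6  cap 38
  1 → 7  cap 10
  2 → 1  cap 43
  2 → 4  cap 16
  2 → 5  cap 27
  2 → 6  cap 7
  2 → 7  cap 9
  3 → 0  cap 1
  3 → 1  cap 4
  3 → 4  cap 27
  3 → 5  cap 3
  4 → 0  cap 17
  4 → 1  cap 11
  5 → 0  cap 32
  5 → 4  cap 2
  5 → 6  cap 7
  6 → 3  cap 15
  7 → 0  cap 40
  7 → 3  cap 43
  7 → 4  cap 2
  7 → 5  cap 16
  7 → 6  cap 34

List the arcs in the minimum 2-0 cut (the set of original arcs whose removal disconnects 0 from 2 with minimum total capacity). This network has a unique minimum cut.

augment #1: 2→1→0 push 27
augment #2: 2→4→0 push 16
augment #3: 2→5→0 push 27
augment #4: 2→7→0 push 9
augment #5: 2→1→5→0 push 5
augment #6: 2→1→7→0 push 10
augment #7: 2→6→3→0 push 1
augment #8: 2→1→5→4→0 push 1
max flow = 96; residual-reachable set from 2 gives S-side
cut edges (S→T): {(1,0), (1,7), (2,7), (3,0), (4,0), (5,0)} total cap 96

Min-cut arcs: {(1,0), (1,7), (2,7), (3,0), (4,0), (5,0)} (total capacity 96)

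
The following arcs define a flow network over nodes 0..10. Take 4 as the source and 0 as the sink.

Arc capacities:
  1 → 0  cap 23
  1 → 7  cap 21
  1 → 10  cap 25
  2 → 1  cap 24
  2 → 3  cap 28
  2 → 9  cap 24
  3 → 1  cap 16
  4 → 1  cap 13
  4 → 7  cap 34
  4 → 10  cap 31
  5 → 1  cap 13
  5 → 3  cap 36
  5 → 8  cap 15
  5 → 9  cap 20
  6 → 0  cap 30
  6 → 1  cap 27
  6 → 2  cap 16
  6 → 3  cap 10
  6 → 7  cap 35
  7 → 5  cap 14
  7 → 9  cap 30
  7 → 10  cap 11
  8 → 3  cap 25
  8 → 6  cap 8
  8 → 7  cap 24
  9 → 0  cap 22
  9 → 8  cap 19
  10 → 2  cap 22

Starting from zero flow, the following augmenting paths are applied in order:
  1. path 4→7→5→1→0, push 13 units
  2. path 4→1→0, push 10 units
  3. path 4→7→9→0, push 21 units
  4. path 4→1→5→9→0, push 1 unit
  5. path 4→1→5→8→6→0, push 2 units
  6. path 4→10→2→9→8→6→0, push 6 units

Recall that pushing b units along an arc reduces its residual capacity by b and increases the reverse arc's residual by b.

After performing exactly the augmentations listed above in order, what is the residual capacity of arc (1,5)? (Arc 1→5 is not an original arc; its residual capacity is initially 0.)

Residual capacity of (1,5): 10

after path 1 (4→7→5→1→0, push 13): res(1,5)=13
after path 2 (4→1→0, push 10): res(1,5)=13
after path 3 (4→7→9→0, push 21): res(1,5)=13
after path 4 (4→1→5→9→0, push 1): res(1,5)=12
after path 5 (4→1→5→8→6→0, push 2): res(1,5)=10
after path 6 (4→10→2→9→8→6→0, push 6): res(1,5)=10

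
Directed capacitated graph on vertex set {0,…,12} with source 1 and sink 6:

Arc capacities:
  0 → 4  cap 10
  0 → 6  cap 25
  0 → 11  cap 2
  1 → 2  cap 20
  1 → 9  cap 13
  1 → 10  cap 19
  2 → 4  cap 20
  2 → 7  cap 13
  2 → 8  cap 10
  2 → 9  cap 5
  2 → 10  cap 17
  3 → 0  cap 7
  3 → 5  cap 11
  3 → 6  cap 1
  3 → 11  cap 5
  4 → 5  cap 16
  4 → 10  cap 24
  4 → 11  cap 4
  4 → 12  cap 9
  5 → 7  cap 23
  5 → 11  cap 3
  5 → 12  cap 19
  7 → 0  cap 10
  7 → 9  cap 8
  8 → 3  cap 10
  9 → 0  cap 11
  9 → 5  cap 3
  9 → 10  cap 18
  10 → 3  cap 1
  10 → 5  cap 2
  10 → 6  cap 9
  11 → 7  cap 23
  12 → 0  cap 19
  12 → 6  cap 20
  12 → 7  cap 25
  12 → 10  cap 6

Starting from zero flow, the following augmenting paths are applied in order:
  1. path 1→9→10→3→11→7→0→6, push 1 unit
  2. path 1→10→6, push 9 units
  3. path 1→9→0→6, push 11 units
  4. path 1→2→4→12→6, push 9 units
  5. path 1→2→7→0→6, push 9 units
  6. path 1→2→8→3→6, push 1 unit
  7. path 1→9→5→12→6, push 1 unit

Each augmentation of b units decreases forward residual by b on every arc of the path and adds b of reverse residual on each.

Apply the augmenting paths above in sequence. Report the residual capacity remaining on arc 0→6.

after path 1 (1→9→10→3→11→7→0→6, push 1): res(0,6)=24
after path 2 (1→10→6, push 9): res(0,6)=24
after path 3 (1→9→0→6, push 11): res(0,6)=13
after path 4 (1→2→4→12→6, push 9): res(0,6)=13
after path 5 (1→2→7→0→6, push 9): res(0,6)=4
after path 6 (1→2→8→3→6, push 1): res(0,6)=4
after path 7 (1→9→5→12→6, push 1): res(0,6)=4

Residual capacity of (0,6): 4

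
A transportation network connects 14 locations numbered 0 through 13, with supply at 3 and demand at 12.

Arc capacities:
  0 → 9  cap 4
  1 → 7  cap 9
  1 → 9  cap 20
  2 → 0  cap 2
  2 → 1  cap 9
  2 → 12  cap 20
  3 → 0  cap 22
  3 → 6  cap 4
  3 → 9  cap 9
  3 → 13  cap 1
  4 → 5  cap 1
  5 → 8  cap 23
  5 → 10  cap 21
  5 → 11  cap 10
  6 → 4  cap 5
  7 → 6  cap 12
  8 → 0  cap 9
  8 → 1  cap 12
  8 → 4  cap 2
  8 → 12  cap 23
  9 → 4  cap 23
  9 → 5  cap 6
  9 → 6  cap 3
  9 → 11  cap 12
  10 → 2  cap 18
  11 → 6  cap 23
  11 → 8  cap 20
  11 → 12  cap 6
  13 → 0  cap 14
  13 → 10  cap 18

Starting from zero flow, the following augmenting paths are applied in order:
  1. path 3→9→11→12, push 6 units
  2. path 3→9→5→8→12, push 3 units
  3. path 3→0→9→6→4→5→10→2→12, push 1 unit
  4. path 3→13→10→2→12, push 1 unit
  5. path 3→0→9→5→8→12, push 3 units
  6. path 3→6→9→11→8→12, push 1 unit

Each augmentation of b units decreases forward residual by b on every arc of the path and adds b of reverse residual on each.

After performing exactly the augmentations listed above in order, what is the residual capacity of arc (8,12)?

Residual capacity of (8,12): 16

after path 1 (3→9→11→12, push 6): res(8,12)=23
after path 2 (3→9→5→8→12, push 3): res(8,12)=20
after path 3 (3→0→9→6→4→5→10→2→12, push 1): res(8,12)=20
after path 4 (3→13→10→2→12, push 1): res(8,12)=20
after path 5 (3→0→9→5→8→12, push 3): res(8,12)=17
after path 6 (3→6→9→11→8→12, push 1): res(8,12)=16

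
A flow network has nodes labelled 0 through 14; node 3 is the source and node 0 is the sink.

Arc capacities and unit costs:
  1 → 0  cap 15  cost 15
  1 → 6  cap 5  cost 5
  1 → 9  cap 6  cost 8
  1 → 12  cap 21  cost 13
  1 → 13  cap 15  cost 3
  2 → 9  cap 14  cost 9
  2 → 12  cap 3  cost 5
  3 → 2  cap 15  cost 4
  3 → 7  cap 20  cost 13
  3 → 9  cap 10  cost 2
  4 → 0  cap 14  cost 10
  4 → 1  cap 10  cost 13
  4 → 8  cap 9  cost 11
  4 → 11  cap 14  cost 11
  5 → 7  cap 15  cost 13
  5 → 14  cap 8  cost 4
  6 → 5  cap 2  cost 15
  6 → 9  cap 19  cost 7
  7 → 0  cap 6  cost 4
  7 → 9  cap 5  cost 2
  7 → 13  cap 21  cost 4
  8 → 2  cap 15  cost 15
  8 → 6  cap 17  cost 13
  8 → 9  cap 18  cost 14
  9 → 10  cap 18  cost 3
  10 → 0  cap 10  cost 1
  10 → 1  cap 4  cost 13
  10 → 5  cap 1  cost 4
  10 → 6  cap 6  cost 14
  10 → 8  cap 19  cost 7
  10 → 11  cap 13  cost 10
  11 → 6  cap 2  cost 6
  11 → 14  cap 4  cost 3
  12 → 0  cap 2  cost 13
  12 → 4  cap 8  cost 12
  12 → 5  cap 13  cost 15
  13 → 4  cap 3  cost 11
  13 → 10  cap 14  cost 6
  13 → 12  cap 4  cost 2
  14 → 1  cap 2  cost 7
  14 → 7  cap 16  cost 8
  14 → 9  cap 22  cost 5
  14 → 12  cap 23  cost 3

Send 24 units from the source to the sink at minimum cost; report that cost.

Minimum cost for 24 units: 433

shortest-cost path #1: 3→9→10→0 push 10 @ unit cost 6 (adds 60)
shortest-cost path #2: 3→7→0 push 6 @ unit cost 17 (adds 102)
shortest-cost path #3: 3→2→12→0 push 2 @ unit cost 22 (adds 44)
shortest-cost path #4: 3→2→12→4→0 push 1 @ unit cost 31 (adds 31)
shortest-cost path #5: 3→7→13→4→0 push 3 @ unit cost 38 (adds 114)
shortest-cost path #6: 3→7→13→12→4→0 push 2 @ unit cost 41 (adds 82)
total cost = 433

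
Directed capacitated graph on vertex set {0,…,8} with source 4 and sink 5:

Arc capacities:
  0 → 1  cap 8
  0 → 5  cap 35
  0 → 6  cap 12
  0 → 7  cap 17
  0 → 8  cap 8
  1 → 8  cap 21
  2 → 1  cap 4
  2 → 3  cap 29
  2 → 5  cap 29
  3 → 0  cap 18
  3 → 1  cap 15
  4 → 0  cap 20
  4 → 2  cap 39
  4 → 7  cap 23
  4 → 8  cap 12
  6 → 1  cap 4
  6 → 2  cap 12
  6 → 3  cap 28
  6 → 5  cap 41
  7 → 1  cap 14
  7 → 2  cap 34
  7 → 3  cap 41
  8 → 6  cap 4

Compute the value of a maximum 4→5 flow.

Maximum flow value: 71

augment #1: 4→0→5 bottleneck 20, total now 20
augment #2: 4→2→5 bottleneck 29, total now 49
augment #3: 4→8→6→5 bottleneck 4, total now 53
augment #4: 4→2→3→0→5 bottleneck 10, total now 63
augment #5: 4→7→3→0→5 bottleneck 5, total now 68
augment #6: 4→7→3→0→6→5 bottleneck 3, total now 71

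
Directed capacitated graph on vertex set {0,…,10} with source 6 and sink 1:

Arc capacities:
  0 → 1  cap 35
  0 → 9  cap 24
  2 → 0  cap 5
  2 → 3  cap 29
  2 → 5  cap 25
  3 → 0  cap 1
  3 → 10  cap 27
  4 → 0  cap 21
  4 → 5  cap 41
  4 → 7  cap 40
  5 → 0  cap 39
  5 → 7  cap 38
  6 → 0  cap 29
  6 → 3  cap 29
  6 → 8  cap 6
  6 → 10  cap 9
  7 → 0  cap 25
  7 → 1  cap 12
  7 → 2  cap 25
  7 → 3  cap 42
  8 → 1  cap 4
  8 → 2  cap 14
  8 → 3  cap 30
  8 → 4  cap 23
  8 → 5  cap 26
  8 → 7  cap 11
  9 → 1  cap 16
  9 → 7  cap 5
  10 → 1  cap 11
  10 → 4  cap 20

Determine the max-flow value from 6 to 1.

Maximum flow value: 67

augment #1: 6→0→1 bottleneck 29, total now 29
augment #2: 6→8→1 bottleneck 4, total now 33
augment #3: 6→10→1 bottleneck 9, total now 42
augment #4: 6→3→0→1 bottleneck 1, total now 43
augment #5: 6→3→10→1 bottleneck 2, total now 45
augment #6: 6→8→7→1 bottleneck 2, total now 47
augment #7: 6→3→10→4→0→1 bottleneck 5, total now 52
augment #8: 6→3→10→4→7→1 bottleneck 10, total now 62
augment #9: 6→3→10→4→0→9→1 bottleneck 5, total now 67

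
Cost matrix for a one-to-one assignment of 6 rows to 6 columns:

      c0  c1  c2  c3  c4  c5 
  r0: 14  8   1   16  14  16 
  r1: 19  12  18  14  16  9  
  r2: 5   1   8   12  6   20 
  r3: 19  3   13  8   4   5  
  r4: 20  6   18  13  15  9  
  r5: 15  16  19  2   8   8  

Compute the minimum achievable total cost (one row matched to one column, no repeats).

Minimum assignment cost: 27

optimal assignment: row0→col2 (cost 1), row1→col5 (cost 9), row2→col0 (cost 5), row3→col4 (cost 4), row4→col1 (cost 6), row5→col3 (cost 2)
total = 1 + 9 + 5 + 4 + 6 + 2 = 27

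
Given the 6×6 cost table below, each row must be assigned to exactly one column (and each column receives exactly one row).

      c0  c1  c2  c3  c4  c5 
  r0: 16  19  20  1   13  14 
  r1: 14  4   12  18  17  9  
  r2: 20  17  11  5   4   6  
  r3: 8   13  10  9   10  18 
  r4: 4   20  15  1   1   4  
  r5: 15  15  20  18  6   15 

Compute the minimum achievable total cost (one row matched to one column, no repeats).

Minimum assignment cost: 31

optimal assignment: row0→col3 (cost 1), row1→col1 (cost 4), row2→col5 (cost 6), row3→col2 (cost 10), row4→col0 (cost 4), row5→col4 (cost 6)
total = 1 + 4 + 6 + 10 + 4 + 6 = 31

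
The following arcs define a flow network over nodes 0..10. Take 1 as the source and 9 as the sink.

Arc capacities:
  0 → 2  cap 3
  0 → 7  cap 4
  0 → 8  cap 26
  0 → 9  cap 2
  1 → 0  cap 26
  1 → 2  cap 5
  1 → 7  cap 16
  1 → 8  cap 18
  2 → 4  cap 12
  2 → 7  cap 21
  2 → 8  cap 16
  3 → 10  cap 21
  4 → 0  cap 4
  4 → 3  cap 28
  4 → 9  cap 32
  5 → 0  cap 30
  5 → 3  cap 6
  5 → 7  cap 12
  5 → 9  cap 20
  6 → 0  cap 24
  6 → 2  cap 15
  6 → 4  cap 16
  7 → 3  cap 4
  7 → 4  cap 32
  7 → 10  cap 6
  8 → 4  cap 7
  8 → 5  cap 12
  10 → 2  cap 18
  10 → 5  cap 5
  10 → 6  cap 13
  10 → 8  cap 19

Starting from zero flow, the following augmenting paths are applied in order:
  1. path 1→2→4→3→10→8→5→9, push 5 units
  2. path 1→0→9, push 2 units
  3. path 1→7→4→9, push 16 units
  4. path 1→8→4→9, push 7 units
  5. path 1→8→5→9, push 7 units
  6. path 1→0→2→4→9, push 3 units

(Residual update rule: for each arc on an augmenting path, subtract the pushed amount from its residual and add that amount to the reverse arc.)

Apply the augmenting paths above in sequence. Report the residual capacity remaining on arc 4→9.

Residual capacity of (4,9): 6

after path 1 (1→2→4→3→10→8→5→9, push 5): res(4,9)=32
after path 2 (1→0→9, push 2): res(4,9)=32
after path 3 (1→7→4→9, push 16): res(4,9)=16
after path 4 (1→8→4→9, push 7): res(4,9)=9
after path 5 (1→8→5→9, push 7): res(4,9)=9
after path 6 (1→0→2→4→9, push 3): res(4,9)=6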